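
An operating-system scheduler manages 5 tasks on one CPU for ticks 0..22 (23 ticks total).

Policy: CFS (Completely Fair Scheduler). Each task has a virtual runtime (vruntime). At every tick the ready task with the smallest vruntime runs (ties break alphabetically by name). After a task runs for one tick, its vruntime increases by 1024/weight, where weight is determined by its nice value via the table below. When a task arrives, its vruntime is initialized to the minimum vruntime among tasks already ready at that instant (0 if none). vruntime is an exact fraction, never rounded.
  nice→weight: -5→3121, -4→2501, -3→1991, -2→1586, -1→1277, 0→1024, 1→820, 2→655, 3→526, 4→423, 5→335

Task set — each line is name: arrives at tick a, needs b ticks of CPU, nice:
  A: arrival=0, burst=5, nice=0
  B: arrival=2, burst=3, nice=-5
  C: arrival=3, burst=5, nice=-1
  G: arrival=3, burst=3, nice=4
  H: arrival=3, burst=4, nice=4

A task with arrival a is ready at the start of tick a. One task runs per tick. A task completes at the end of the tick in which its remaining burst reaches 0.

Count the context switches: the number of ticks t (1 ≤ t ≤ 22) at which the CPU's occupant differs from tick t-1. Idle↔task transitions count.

t=0: vr[A=0] → run A
t=1: vr[A=1] → run A
t=2: vr[A=2 B=2] → run A
t=3: vr[A=3 B=2 C=2 G=2 H=2] → run B
t=4: vr[A=3 B=7266/3121 C=2 G=2 H=2] → run C
t=5: vr[A=3 B=7266/3121 C=3578/1277 G=2 H=2] → run G
t=6: vr[A=3 B=7266/3121 C=3578/1277 G=1870/423 H=2] → run H
t=7: vr[A=3 B=7266/3121 C=3578/1277 G=1870/423 H=1870/423] → run B
t=8: vr[A=3 B=8290/3121 C=3578/1277 G=1870/423 H=1870/423] → run B
t=9: vr[A=3 C=3578/1277 G=1870/423 H=1870/423] → run C
t=10: vr[A=3 C=4602/1277 G=1870/423 H=1870/423] → run A
t=11: vr[A=4 C=4602/1277 G=1870/423 H=1870/423] → run C
t=12: vr[A=4 C=5626/1277 G=1870/423 H=1870/423] → run A
t=13: vr[C=5626/1277 G=1870/423 H=1870/423] → run C
t=14: vr[C=6650/1277 G=1870/423 H=1870/423] → run G
t=15: vr[C=6650/1277 G=2894/423 H=1870/423] → run H
t=16: vr[C=6650/1277 G=2894/423 H=2894/423] → run C
t=17: vr[G=2894/423 H=2894/423] → run G
t=18: vr[H=2894/423] → run H
t=19: vr[H=1306/141] → run H
t=20: (idle)
t=21: (idle)
t=22: (idle)

context switches = 16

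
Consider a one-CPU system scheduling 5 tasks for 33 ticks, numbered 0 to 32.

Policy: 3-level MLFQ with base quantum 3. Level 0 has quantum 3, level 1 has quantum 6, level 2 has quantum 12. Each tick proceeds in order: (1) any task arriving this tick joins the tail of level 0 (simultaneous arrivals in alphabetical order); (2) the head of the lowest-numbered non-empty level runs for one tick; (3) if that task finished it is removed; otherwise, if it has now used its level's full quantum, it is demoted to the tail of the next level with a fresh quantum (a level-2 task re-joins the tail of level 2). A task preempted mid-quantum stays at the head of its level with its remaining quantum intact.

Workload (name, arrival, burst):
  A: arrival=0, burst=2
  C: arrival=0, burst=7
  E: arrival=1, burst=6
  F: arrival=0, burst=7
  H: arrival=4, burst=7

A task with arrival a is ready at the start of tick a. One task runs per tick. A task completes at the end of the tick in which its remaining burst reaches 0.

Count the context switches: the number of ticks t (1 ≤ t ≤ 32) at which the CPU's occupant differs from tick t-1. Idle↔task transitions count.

context switches = 9

t=0: L0/L1/L2 = ACF/-/- → run A
t=1: L0/L1/L2 = ACFE/-/- → run A
t=2: L0/L1/L2 = CFE/-/- → run C
t=3: L0/L1/L2 = CFE/-/- → run C
t=4: L0/L1/L2 = CFEH/-/- → run C
t=5: L0/L1/L2 = FEH/C/- → run F
t=6: L0/L1/L2 = FEH/C/- → run F
t=7: L0/L1/L2 = FEH/C/- → run F
t=8: L0/L1/L2 = EH/CF/- → run E
t=9: L0/L1/L2 = EH/CF/- → run E
t=10: L0/L1/L2 = EH/CF/- → run E
t=11: L0/L1/L2 = H/CFE/- → run H
t=12: L0/L1/L2 = H/CFE/- → run H
t=13: L0/L1/L2 = H/CFE/- → run H
t=14: L0/L1/L2 = -/CFEH/- → run C
t=15: L0/L1/L2 = -/CFEH/- → run C
t=16: L0/L1/L2 = -/CFEH/- → run C
t=17: L0/L1/L2 = -/CFEH/- → run C
t=18: L0/L1/L2 = -/FEH/- → run F
t=19: L0/L1/L2 = -/FEH/- → run F
t=20: L0/L1/L2 = -/FEH/- → run F
t=21: L0/L1/L2 = -/FEH/- → run F
t=22: L0/L1/L2 = -/EH/- → run E
t=23: L0/L1/L2 = -/EH/- → run E
t=24: L0/L1/L2 = -/EH/- → run E
t=25: L0/L1/L2 = -/H/- → run H
t=26: L0/L1/L2 = -/H/- → run H
t=27: L0/L1/L2 = -/H/- → run H
t=28: L0/L1/L2 = -/H/- → run H
t=29: (idle)
t=30: (idle)
t=31: (idle)
t=32: (idle)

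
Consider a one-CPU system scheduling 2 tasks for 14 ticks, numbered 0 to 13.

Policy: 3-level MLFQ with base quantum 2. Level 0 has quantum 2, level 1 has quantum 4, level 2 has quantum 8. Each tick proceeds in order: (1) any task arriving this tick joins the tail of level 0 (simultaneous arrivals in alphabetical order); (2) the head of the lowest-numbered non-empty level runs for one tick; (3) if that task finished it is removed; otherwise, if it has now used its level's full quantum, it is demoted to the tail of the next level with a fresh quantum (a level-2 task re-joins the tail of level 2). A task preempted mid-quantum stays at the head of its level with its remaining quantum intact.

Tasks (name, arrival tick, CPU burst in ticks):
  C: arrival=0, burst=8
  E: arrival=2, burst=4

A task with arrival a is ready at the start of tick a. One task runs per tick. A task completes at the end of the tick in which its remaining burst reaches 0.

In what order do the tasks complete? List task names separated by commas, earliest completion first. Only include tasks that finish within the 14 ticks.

t=0: L0/L1/L2 = C/-/- → run C
t=1: L0/L1/L2 = C/-/- → run C
t=2: L0/L1/L2 = E/C/- → run E
t=3: L0/L1/L2 = E/C/- → run E
t=4: L0/L1/L2 = -/CE/- → run C
t=5: L0/L1/L2 = -/CE/- → run C
t=6: L0/L1/L2 = -/CE/- → run C
t=7: L0/L1/L2 = -/CE/- → run C
t=8: L0/L1/L2 = -/E/C → run E
t=9: L0/L1/L2 = -/E/C → run E
t=10: L0/L1/L2 = -/-/C → run C
t=11: L0/L1/L2 = -/-/C → run C
t=12: (idle)
t=13: (idle)

completion order = E, C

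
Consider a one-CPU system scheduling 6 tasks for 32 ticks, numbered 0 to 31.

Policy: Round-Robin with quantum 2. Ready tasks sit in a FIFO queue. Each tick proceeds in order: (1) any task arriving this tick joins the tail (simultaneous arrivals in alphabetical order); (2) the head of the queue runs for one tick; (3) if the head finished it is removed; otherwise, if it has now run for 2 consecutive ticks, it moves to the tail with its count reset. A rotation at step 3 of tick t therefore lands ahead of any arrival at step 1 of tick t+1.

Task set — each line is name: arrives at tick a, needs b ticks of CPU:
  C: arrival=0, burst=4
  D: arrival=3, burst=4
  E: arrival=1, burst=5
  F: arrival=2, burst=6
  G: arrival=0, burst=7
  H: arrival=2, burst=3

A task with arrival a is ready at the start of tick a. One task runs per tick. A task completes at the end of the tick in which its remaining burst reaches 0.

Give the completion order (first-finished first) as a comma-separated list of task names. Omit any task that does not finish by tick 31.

completion order = C, H, D, E, F, G

t=0: queue=[C,G] q_used=0 → run C
t=1: queue=[C,G,E] q_used=1 → run C
t=2: queue=[G,E,C,F,H] q_used=0 → run G
t=3: queue=[G,E,C,F,H,D] q_used=1 → run G
t=4: queue=[E,C,F,H,D,G] q_used=0 → run E
t=5: queue=[E,C,F,H,D,G] q_used=1 → run E
t=6: queue=[C,F,H,D,G,E] q_used=0 → run C
t=7: queue=[C,F,H,D,G,E] q_used=1 → run C
t=8: queue=[F,H,D,G,E] q_used=0 → run F
t=9: queue=[F,H,D,G,E] q_used=1 → run F
t=10: queue=[H,D,G,E,F] q_used=0 → run H
t=11: queue=[H,D,G,E,F] q_used=1 → run H
t=12: queue=[D,G,E,F,H] q_used=0 → run D
t=13: queue=[D,G,E,F,H] q_used=1 → run D
t=14: queue=[G,E,F,H,D] q_used=0 → run G
t=15: queue=[G,E,F,H,D] q_used=1 → run G
t=16: queue=[E,F,H,D,G] q_used=0 → run E
t=17: queue=[E,F,H,D,G] q_used=1 → run E
t=18: queue=[F,H,D,G,E] q_used=0 → run F
t=19: queue=[F,H,D,G,E] q_used=1 → run F
t=20: queue=[H,D,G,E,F] q_used=0 → run H
t=21: queue=[D,G,E,F] q_used=0 → run D
t=22: queue=[D,G,E,F] q_used=1 → run D
t=23: queue=[G,E,F] q_used=0 → run G
t=24: queue=[G,E,F] q_used=1 → run G
t=25: queue=[E,F,G] q_used=0 → run E
t=26: queue=[F,G] q_used=0 → run F
t=27: queue=[F,G] q_used=1 → run F
t=28: queue=[G] q_used=0 → run G
t=29: (idle)
t=30: (idle)
t=31: (idle)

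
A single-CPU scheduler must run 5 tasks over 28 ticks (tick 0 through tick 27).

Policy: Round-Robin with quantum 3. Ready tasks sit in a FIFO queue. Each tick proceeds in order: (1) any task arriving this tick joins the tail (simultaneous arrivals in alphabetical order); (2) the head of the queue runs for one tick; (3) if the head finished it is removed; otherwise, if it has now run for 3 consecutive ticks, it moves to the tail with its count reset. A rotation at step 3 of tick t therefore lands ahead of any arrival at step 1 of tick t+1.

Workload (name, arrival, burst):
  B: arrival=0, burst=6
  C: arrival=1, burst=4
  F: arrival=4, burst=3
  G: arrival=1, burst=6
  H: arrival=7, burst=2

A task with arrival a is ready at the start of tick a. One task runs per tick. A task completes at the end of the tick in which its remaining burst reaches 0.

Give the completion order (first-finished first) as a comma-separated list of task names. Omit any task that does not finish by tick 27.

completion order = B, F, C, H, G

t=0: queue=[B] q_used=0 → run B
t=1: queue=[B,C,G] q_used=1 → run B
t=2: queue=[B,C,G] q_used=2 → run B
t=3: queue=[C,G,B] q_used=0 → run C
t=4: queue=[C,G,B,F] q_used=1 → run C
t=5: queue=[C,G,B,F] q_used=2 → run C
t=6: queue=[G,B,F,C] q_used=0 → run G
t=7: queue=[G,B,F,C,H] q_used=1 → run G
t=8: queue=[G,B,F,C,H] q_used=2 → run G
t=9: queue=[B,F,C,H,G] q_used=0 → run B
t=10: queue=[B,F,C,H,G] q_used=1 → run B
t=11: queue=[B,F,C,H,G] q_used=2 → run B
t=12: queue=[F,C,H,G] q_used=0 → run F
t=13: queue=[F,C,H,G] q_used=1 → run F
t=14: queue=[F,C,H,G] q_used=2 → run F
t=15: queue=[C,H,G] q_used=0 → run C
t=16: queue=[H,G] q_used=0 → run H
t=17: queue=[H,G] q_used=1 → run H
t=18: queue=[G] q_used=0 → run G
t=19: queue=[G] q_used=1 → run G
t=20: queue=[G] q_used=2 → run G
t=21: (idle)
t=22: (idle)
t=23: (idle)
t=24: (idle)
t=25: (idle)
t=26: (idle)
t=27: (idle)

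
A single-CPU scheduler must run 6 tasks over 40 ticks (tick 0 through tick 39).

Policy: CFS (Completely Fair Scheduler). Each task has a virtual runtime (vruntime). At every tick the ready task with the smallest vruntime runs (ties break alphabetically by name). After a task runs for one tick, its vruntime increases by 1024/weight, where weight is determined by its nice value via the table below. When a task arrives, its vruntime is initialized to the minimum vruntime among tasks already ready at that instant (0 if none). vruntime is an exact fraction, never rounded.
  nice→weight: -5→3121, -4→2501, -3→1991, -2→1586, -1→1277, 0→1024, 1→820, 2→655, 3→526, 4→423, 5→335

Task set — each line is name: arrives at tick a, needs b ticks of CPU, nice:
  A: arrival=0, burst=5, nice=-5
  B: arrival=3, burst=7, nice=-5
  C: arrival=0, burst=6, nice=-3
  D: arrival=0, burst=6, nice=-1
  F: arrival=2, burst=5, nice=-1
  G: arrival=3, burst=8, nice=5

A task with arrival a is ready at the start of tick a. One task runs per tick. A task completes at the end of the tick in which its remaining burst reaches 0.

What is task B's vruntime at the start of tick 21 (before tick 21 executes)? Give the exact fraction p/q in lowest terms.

t=0: vr[A=0 C=0 D=0] → run A
t=1: vr[A=1024/3121 C=0 D=0] → run C
t=2: vr[A=1024/3121 C=1024/1991 D=0 F=0] → run D
t=3: vr[A=1024/3121 B=0 C=1024/1991 D=1024/1277 F=0 G=0] → run B
t=4: vr[A=1024/3121 B=1024/3121 C=1024/1991 D=1024/1277 F=0 G=0] → run F
t=5: vr[A=1024/3121 B=1024/3121 C=1024/1991 D=1024/1277 F=1024/1277 G=0] → run G
t=6: vr[A=1024/3121 B=1024/3121 C=1024/1991 D=1024/1277 F=1024/1277 G=1024/335] → run A
t=7: vr[A=2048/3121 B=1024/3121 C=1024/1991 D=1024/1277 F=1024/1277 G=1024/335] → run B
t=8: vr[A=2048/3121 B=2048/3121 C=1024/1991 D=1024/1277 F=1024/1277 G=1024/335] → run C
t=9: vr[A=2048/3121 B=2048/3121 C=2048/1991 D=1024/1277 F=1024/1277 G=1024/335] → run A
t=10: vr[A=3072/3121 B=2048/3121 C=2048/1991 D=1024/1277 F=1024/1277 G=1024/335] → run B
t=11: vr[A=3072/3121 B=3072/3121 C=2048/1991 D=1024/1277 F=1024/1277 G=1024/335] → run D
t=12: vr[A=3072/3121 B=3072/3121 C=2048/1991 D=2048/1277 F=1024/1277 G=1024/335] → run F
t=13: vr[A=3072/3121 B=3072/3121 C=2048/1991 D=2048/1277 F=2048/1277 G=1024/335] → run A
t=14: vr[A=4096/3121 B=3072/3121 C=2048/1991 D=2048/1277 F=2048/1277 G=1024/335] → run B
t=15: vr[A=4096/3121 B=4096/3121 C=2048/1991 D=2048/1277 F=2048/1277 G=1024/335] → run C
t=16: vr[A=4096/3121 B=4096/3121 C=3072/1991 D=2048/1277 F=2048/1277 G=1024/335] → run A
t=17: vr[B=4096/3121 C=3072/1991 D=2048/1277 F=2048/1277 G=1024/335] → run B
t=18: vr[B=5120/3121 C=3072/1991 D=2048/1277 F=2048/1277 G=1024/335] → run C
t=19: vr[B=5120/3121 C=4096/1991 D=2048/1277 F=2048/1277 G=1024/335] → run D
t=20: vr[B=5120/3121 C=4096/1991 D=3072/1277 F=2048/1277 G=1024/335] → run F
t=21: vr[B=5120/3121 C=4096/1991 D=3072/1277 F=3072/1277 G=1024/335] → run B
t=22: vr[B=6144/3121 C=4096/1991 D=3072/1277 F=3072/1277 G=1024/335] → run B
t=23: vr[C=4096/1991 D=3072/1277 F=3072/1277 G=1024/335] → run C
t=24: vr[C=5120/1991 D=3072/1277 F=3072/1277 G=1024/335] → run D
t=25: vr[C=5120/1991 D=4096/1277 F=3072/1277 G=1024/335] → run F
t=26: vr[C=5120/1991 D=4096/1277 F=4096/1277 G=1024/335] → run C
t=27: vr[D=4096/1277 F=4096/1277 G=1024/335] → run G
t=28: vr[D=4096/1277 F=4096/1277 G=2048/335] → run D
t=29: vr[D=5120/1277 F=4096/1277 G=2048/335] → run F
t=30: vr[D=5120/1277 G=2048/335] → run D
t=31: vr[G=2048/335] → run G
t=32: vr[G=3072/335] → run G
t=33: vr[G=4096/335] → run G
t=34: vr[G=1024/67] → run G
t=35: vr[G=6144/335] → run G
t=36: vr[G=7168/335] → run G
t=37: (idle)
t=38: (idle)
t=39: (idle)

vruntime(B, start of tick 21) = 5120/3121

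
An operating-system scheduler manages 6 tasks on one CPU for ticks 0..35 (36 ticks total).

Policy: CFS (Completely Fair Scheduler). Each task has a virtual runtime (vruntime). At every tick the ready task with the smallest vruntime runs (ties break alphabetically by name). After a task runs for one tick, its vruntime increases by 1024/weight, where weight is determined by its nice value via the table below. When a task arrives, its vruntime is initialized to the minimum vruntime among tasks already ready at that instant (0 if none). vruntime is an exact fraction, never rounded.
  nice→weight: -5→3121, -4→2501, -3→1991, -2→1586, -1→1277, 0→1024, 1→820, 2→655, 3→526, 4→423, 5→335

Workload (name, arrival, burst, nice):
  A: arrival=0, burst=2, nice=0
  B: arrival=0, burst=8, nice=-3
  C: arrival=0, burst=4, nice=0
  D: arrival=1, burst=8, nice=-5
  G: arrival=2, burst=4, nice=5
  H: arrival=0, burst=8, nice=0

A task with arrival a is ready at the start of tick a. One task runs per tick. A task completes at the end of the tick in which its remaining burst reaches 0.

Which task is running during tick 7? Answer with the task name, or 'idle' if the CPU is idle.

running at tick 7 = B

t=0: vr[A=0 B=0 C=0 H=0] → run A
t=1: vr[A=1 B=0 C=0 D=0 H=0] → run B
t=2: vr[A=1 B=1024/1991 C=0 D=0 G=0 H=0] → run C
t=3: vr[A=1 B=1024/1991 C=1 D=0 G=0 H=0] → run D
t=4: vr[A=1 B=1024/1991 C=1 D=1024/3121 G=0 H=0] → run G
t=5: vr[A=1 B=1024/1991 C=1 D=1024/3121 G=1024/335 H=0] → run H
t=6: vr[A=1 B=1024/1991 C=1 D=1024/3121 G=1024/335 H=1] → run D
t=7: vr[A=1 B=1024/1991 C=1 D=2048/3121 G=1024/335 H=1] → run B
t=8: vr[A=1 B=2048/1991 C=1 D=2048/3121 G=1024/335 H=1] → run D
t=9: vr[A=1 B=2048/1991 C=1 D=3072/3121 G=1024/335 H=1] → run D
t=10: vr[A=1 B=2048/1991 C=1 D=4096/3121 G=1024/335 H=1] → run A
t=11: vr[B=2048/1991 C=1 D=4096/3121 G=1024/335 H=1] → run C
t=12: vr[B=2048/1991 C=2 D=4096/3121 G=1024/335 H=1] → run H
t=13: vr[B=2048/1991 C=2 D=4096/3121 G=1024/335 H=2] → run B
t=14: vr[B=3072/1991 C=2 D=4096/3121 G=1024/335 H=2] → run D
t=15: vr[B=3072/1991 C=2 D=5120/3121 G=1024/335 H=2] → run B
t=16: vr[B=4096/1991 C=2 D=5120/3121 G=1024/335 H=2] → run D
t=17: vr[B=4096/1991 C=2 D=6144/3121 G=1024/335 H=2] → run D
t=18: vr[B=4096/1991 C=2 D=7168/3121 G=1024/335 H=2] → run C
t=19: vr[B=4096/1991 C=3 D=7168/3121 G=1024/335 H=2] → run H
t=20: vr[B=4096/1991 C=3 D=7168/3121 G=1024/335 H=3] → run B
t=21: vr[B=5120/1991 C=3 D=7168/3121 G=1024/335 H=3] → run D
t=22: vr[B=5120/1991 C=3 G=1024/335 H=3] → run B
t=23: vr[B=6144/1991 C=3 G=1024/335 H=3] → run C
t=24: vr[B=6144/1991 G=1024/335 H=3] → run H
t=25: vr[B=6144/1991 G=1024/335 H=4] → run G
t=26: vr[B=6144/1991 G=2048/335 H=4] → run B
t=27: vr[B=7168/1991 G=2048/335 H=4] → run B
t=28: vr[G=2048/335 H=4] → run H
t=29: vr[G=2048/335 H=5] → run H
t=30: vr[G=2048/335 H=6] → run H
t=31: vr[G=2048/335 H=7] → run G
t=32: vr[G=3072/335 H=7] → run H
t=33: vr[G=3072/335] → run G
t=34: (idle)
t=35: (idle)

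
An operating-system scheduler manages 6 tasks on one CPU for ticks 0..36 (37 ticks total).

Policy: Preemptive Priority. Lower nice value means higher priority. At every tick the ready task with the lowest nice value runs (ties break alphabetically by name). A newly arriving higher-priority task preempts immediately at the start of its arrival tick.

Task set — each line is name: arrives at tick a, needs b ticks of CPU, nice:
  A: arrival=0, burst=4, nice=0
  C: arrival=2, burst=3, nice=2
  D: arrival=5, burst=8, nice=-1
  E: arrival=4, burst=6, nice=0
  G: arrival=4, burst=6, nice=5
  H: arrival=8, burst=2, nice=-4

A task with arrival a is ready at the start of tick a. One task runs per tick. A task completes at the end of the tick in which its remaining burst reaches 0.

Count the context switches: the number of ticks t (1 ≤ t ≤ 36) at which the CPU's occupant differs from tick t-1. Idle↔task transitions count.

t=0: ready={A} → run A
t=1: ready={A} → run A
t=2: ready={A,C} → run A
t=3: ready={A,C} → run A
t=4: ready={C,E,G} → run E
t=5: ready={C,D,E,G} → run D
t=6: ready={C,D,E,G} → run D
t=7: ready={C,D,E,G} → run D
t=8: ready={C,D,E,G,H} → run H
t=9: ready={C,D,E,G,H} → run H
t=10: ready={C,D,E,G} → run D
t=11: ready={C,D,E,G} → run D
t=12: ready={C,D,E,G} → run D
t=13: ready={C,D,E,G} → run D
t=14: ready={C,D,E,G} → run D
t=15: ready={C,E,G} → run E
t=16: ready={C,E,G} → run E
t=17: ready={C,E,G} → run E
t=18: ready={C,E,G} → run E
t=19: ready={C,E,G} → run E
t=20: ready={C,G} → run C
t=21: ready={C,G} → run C
t=22: ready={C,G} → run C
t=23: ready={G} → run G
t=24: ready={G} → run G
t=25: ready={G} → run G
t=26: ready={G} → run G
t=27: ready={G} → run G
t=28: ready={G} → run G
t=29: (idle)
t=30: (idle)
t=31: (idle)
t=32: (idle)
t=33: (idle)
t=34: (idle)
t=35: (idle)
t=36: (idle)

context switches = 8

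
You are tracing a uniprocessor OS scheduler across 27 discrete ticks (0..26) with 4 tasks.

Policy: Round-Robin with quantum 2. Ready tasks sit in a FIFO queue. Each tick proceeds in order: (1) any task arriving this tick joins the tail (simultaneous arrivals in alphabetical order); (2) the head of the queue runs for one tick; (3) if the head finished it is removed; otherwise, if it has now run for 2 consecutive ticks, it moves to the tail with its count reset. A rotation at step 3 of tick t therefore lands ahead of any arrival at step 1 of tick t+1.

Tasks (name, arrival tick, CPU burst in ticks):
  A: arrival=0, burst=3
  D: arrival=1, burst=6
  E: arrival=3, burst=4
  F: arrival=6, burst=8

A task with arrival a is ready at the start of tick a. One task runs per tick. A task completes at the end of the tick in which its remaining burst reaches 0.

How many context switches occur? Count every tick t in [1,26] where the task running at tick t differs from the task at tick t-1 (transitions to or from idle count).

t=0: queue=[A] q_used=0 → run A
t=1: queue=[A,D] q_used=1 → run A
t=2: queue=[D,A] q_used=0 → run D
t=3: queue=[D,A,E] q_used=1 → run D
t=4: queue=[A,E,D] q_used=0 → run A
t=5: queue=[E,D] q_used=0 → run E
t=6: queue=[E,D,F] q_used=1 → run E
t=7: queue=[D,F,E] q_used=0 → run D
t=8: queue=[D,F,E] q_used=1 → run D
t=9: queue=[F,E,D] q_used=0 → run F
t=10: queue=[F,E,D] q_used=1 → run F
t=11: queue=[E,D,F] q_used=0 → run E
t=12: queue=[E,D,F] q_used=1 → run E
t=13: queue=[D,F] q_used=0 → run D
t=14: queue=[D,F] q_used=1 → run D
t=15: queue=[F] q_used=0 → run F
t=16: queue=[F] q_used=1 → run F
t=17: queue=[F] q_used=0 → run F
t=18: queue=[F] q_used=1 → run F
t=19: queue=[F] q_used=0 → run F
t=20: queue=[F] q_used=1 → run F
t=21: (idle)
t=22: (idle)
t=23: (idle)
t=24: (idle)
t=25: (idle)
t=26: (idle)

context switches = 9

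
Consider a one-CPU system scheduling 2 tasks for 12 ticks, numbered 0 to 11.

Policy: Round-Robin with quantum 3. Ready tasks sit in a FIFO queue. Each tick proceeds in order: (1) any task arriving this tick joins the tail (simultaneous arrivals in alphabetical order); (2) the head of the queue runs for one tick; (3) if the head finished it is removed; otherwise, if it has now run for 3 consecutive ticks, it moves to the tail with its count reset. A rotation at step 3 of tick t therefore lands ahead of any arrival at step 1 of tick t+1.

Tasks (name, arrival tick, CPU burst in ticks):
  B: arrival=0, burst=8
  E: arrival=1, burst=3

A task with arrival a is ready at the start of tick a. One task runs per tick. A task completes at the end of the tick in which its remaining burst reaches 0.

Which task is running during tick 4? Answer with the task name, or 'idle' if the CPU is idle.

running at tick 4 = E

t=0: queue=[B] q_used=0 → run B
t=1: queue=[B,E] q_used=1 → run B
t=2: queue=[B,E] q_used=2 → run B
t=3: queue=[E,B] q_used=0 → run E
t=4: queue=[E,B] q_used=1 → run E
t=5: queue=[E,B] q_used=2 → run E
t=6: queue=[B] q_used=0 → run B
t=7: queue=[B] q_used=1 → run B
t=8: queue=[B] q_used=2 → run B
t=9: queue=[B] q_used=0 → run B
t=10: queue=[B] q_used=1 → run B
t=11: (idle)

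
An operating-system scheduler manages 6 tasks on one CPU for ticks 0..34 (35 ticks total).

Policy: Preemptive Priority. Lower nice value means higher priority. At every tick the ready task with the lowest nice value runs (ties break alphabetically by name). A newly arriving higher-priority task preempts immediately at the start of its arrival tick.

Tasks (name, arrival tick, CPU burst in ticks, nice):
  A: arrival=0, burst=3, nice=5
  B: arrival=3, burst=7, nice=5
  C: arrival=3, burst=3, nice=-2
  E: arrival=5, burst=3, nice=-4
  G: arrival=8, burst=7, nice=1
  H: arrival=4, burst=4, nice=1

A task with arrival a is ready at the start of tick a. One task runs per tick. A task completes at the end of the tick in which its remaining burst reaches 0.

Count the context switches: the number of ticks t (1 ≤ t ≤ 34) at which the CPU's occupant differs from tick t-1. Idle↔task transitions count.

context switches = 7

t=0: ready={A} → run A
t=1: ready={A} → run A
t=2: ready={A} → run A
t=3: ready={B,C} → run C
t=4: ready={B,C,H} → run C
t=5: ready={B,C,E,H} → run E
t=6: ready={B,C,E,H} → run E
t=7: ready={B,C,E,H} → run E
t=8: ready={B,C,G,H} → run C
t=9: ready={B,G,H} → run G
t=10: ready={B,G,H} → run G
t=11: ready={B,G,H} → run G
t=12: ready={B,G,H} → run G
t=13: ready={B,G,H} → run G
t=14: ready={B,G,H} → run G
t=15: ready={B,G,H} → run G
t=16: ready={B,H} → run H
t=17: ready={B,H} → run H
t=18: ready={B,H} → run H
t=19: ready={B,H} → run H
t=20: ready={B} → run B
t=21: ready={B} → run B
t=22: ready={B} → run B
t=23: ready={B} → run B
t=24: ready={B} → run B
t=25: ready={B} → run B
t=26: ready={B} → run B
t=27: (idle)
t=28: (idle)
t=29: (idle)
t=30: (idle)
t=31: (idle)
t=32: (idle)
t=33: (idle)
t=34: (idle)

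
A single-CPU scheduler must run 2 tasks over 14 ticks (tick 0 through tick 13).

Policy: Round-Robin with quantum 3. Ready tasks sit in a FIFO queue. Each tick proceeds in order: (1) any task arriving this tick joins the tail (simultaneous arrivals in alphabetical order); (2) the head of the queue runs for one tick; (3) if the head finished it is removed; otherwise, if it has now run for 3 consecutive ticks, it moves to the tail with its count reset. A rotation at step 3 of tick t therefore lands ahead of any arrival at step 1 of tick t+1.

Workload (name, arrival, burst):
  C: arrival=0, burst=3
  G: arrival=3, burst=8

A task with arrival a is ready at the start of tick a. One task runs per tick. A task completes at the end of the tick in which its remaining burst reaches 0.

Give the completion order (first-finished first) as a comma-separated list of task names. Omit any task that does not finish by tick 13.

t=0: queue=[C] q_used=0 → run C
t=1: queue=[C] q_used=1 → run C
t=2: queue=[C] q_used=2 → run C
t=3: queue=[G] q_used=0 → run G
t=4: queue=[G] q_used=1 → run G
t=5: queue=[G] q_used=2 → run G
t=6: queue=[G] q_used=0 → run G
t=7: queue=[G] q_used=1 → run G
t=8: queue=[G] q_used=2 → run G
t=9: queue=[G] q_used=0 → run G
t=10: queue=[G] q_used=1 → run G
t=11: (idle)
t=12: (idle)
t=13: (idle)

completion order = C, G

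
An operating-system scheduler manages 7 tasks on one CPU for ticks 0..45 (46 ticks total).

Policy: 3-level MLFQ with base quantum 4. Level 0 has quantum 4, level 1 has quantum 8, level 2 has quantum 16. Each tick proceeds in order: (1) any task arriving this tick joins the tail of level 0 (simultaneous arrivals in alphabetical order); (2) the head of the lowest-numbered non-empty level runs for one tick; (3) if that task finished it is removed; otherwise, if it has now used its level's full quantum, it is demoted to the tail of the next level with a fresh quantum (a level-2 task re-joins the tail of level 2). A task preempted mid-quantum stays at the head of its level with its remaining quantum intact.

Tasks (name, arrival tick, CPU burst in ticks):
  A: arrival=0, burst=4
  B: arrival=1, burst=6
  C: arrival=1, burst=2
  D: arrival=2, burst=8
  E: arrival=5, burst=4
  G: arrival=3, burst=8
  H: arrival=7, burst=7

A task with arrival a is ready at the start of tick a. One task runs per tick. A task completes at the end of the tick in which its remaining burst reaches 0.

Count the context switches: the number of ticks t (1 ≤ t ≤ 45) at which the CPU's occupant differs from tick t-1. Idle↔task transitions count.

context switches = 11

t=0: L0/L1/L2 = A/-/- → run A
t=1: L0/L1/L2 = ABC/-/- → run A
t=2: L0/L1/L2 = ABCD/-/- → run A
t=3: L0/L1/L2 = ABCDG/-/- → run A
t=4: L0/L1/L2 = BCDG/-/- → run B
t=5: L0/L1/L2 = BCDGE/-/- → run B
t=6: L0/L1/L2 = BCDGE/-/- → run B
t=7: L0/L1/L2 = BCDGEH/-/- → run B
t=8: L0/L1/L2 = CDGEH/B/- → run C
t=9: L0/L1/L2 = CDGEH/B/- → run C
t=10: L0/L1/L2 = DGEH/B/- → run D
t=11: L0/L1/L2 = DGEH/B/- → run D
t=12: L0/L1/L2 = DGEH/B/- → run D
t=13: L0/L1/L2 = DGEH/B/- → run D
t=14: L0/L1/L2 = GEH/BD/- → run G
t=15: L0/L1/L2 = GEH/BD/- → run G
t=16: L0/L1/L2 = GEH/BD/- → run G
t=17: L0/L1/L2 = GEH/BD/- → run G
t=18: L0/L1/L2 = EH/BDG/- → run E
t=19: L0/L1/L2 = EH/BDG/- → run E
t=20: L0/L1/L2 = EH/BDG/- → run E
t=21: L0/L1/L2 = EH/BDG/- → run E
t=22: L0/L1/L2 = H/BDG/- → run H
t=23: L0/L1/L2 = H/BDG/- → run H
t=24: L0/L1/L2 = H/BDG/- → run H
t=25: L0/L1/L2 = H/BDG/- → run H
t=26: L0/L1/L2 = -/BDGH/- → run B
t=27: L0/L1/L2 = -/BDGH/- → run B
t=28: L0/L1/L2 = -/DGH/- → run D
t=29: L0/L1/L2 = -/DGH/- → run D
t=30: L0/L1/L2 = -/DGH/- → run D
t=31: L0/L1/L2 = -/DGH/- → run D
t=32: L0/L1/L2 = -/GH/- → run G
t=33: L0/L1/L2 = -/GH/- → run G
t=34: L0/L1/L2 = -/GH/- → run G
t=35: L0/L1/L2 = -/GH/- → run G
t=36: L0/L1/L2 = -/H/- → run H
t=37: L0/L1/L2 = -/H/- → run H
t=38: L0/L1/L2 = -/H/- → run H
t=39: (idle)
t=40: (idle)
t=41: (idle)
t=42: (idle)
t=43: (idle)
t=44: (idle)
t=45: (idle)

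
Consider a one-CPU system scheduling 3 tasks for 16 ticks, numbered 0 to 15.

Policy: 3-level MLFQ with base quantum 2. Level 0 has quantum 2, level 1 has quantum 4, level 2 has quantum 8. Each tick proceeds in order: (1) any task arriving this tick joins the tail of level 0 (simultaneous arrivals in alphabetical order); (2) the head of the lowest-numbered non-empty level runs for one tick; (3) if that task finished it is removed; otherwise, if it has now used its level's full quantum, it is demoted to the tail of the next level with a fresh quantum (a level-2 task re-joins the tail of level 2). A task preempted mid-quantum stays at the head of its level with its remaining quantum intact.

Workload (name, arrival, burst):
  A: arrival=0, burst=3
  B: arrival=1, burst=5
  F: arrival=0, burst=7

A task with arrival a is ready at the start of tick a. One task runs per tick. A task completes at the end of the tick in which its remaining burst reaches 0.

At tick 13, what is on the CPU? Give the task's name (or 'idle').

running at tick 13 = B

t=0: L0/L1/L2 = AF/-/- → run A
t=1: L0/L1/L2 = AFB/-/- → run A
t=2: L0/L1/L2 = FB/A/- → run F
t=3: L0/L1/L2 = FB/A/- → run F
t=4: L0/L1/L2 = B/AF/- → run B
t=5: L0/L1/L2 = B/AF/- → run B
t=6: L0/L1/L2 = -/AFB/- → run A
t=7: L0/L1/L2 = -/FB/- → run F
t=8: L0/L1/L2 = -/FB/- → run F
t=9: L0/L1/L2 = -/FB/- → run F
t=10: L0/L1/L2 = -/FB/- → run F
t=11: L0/L1/L2 = -/B/F → run B
t=12: L0/L1/L2 = -/B/F → run B
t=13: L0/L1/L2 = -/B/F → run B
t=14: L0/L1/L2 = -/-/F → run F
t=15: (idle)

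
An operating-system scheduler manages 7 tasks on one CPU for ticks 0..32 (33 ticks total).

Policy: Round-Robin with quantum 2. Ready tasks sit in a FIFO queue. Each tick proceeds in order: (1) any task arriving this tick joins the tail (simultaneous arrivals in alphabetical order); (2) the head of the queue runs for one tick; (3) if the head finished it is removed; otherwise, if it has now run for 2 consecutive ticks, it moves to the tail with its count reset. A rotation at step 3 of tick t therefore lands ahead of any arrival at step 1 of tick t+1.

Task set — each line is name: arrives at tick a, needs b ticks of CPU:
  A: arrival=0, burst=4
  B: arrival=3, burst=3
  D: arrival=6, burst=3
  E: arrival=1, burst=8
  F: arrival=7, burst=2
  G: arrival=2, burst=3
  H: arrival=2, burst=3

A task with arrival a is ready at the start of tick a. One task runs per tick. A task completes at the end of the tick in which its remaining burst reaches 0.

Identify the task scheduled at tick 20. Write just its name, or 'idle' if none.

t=0: queue=[A] q_used=0 → run A
t=1: queue=[A,E] q_used=1 → run A
t=2: queue=[E,A,G,H] q_used=0 → run E
t=3: queue=[E,A,G,H,B] q_used=1 → run E
t=4: queue=[A,G,H,B,E] q_used=0 → run A
t=5: queue=[A,G,H,B,E] q_used=1 → run A
t=6: queue=[G,H,B,E,D] q_used=0 → run G
t=7: queue=[G,H,B,E,D,F] q_used=1 → run G
t=8: queue=[H,B,E,D,F,G] q_used=0 → run H
t=9: queue=[H,B,E,D,F,G] q_used=1 → run H
t=10: queue=[B,E,D,F,G,H] q_used=0 → run B
t=11: queue=[B,E,D,F,G,H] q_used=1 → run B
t=12: queue=[E,D,F,G,H,B] q_used=0 → run E
t=13: queue=[E,D,F,G,H,B] q_used=1 → run E
t=14: queue=[D,F,G,H,B,E] q_used=0 → run D
t=15: queue=[D,F,G,H,B,E] q_used=1 → run D
t=16: queue=[F,G,H,B,E,D] q_used=0 → run F
t=17: queue=[F,G,H,B,E,D] q_used=1 → run F
t=18: queue=[G,H,B,E,D] q_used=0 → run G
t=19: queue=[H,B,E,D] q_used=0 → run H
t=20: queue=[B,E,D] q_used=0 → run B
t=21: queue=[E,D] q_used=0 → run E
t=22: queue=[E,D] q_used=1 → run E
t=23: queue=[D,E] q_used=0 → run D
t=24: queue=[E] q_used=0 → run E
t=25: queue=[E] q_used=1 → run E
t=26: (idle)
t=27: (idle)
t=28: (idle)
t=29: (idle)
t=30: (idle)
t=31: (idle)
t=32: (idle)

running at tick 20 = B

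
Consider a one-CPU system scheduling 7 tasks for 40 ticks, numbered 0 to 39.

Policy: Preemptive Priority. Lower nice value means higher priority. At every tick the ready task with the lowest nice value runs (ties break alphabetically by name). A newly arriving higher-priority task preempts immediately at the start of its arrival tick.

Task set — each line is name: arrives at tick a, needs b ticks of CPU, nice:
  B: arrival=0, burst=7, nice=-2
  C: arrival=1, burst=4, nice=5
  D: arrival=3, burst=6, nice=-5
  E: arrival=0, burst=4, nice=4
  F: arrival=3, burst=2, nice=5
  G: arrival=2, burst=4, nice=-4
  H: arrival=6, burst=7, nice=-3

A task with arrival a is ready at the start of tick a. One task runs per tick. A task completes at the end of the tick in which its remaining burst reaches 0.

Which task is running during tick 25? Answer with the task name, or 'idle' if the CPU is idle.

t=0: ready={B,E} → run B
t=1: ready={B,C,E} → run B
t=2: ready={B,C,E,G} → run G
t=3: ready={B,C,D,E,F,G} → run D
t=4: ready={B,C,D,E,F,G} → run D
t=5: ready={B,C,D,E,F,G} → run D
t=6: ready={B,C,D,E,F,G,H} → run D
t=7: ready={B,C,D,E,F,G,H} → run D
t=8: ready={B,C,D,E,F,G,H} → run D
t=9: ready={B,C,E,F,G,H} → run G
t=10: ready={B,C,E,F,G,H} → run G
t=11: ready={B,C,E,F,G,H} → run G
t=12: ready={B,C,E,F,H} → run H
t=13: ready={B,C,E,F,H} → run H
t=14: ready={B,C,E,F,H} → run H
t=15: ready={B,C,E,F,H} → run H
t=16: ready={B,C,E,F,H} → run H
t=17: ready={B,C,E,F,H} → run H
t=18: ready={B,C,E,F,H} → run H
t=19: ready={B,C,E,F} → run B
t=20: ready={B,C,E,F} → run B
t=21: ready={B,C,E,F} → run B
t=22: ready={B,C,E,F} → run B
t=23: ready={B,C,E,F} → run B
t=24: ready={C,E,F} → run E
t=25: ready={C,E,F} → run E
t=26: ready={C,E,F} → run E
t=27: ready={C,E,F} → run E
t=28: ready={C,F} → run C
t=29: ready={C,F} → run C
t=30: ready={C,F} → run C
t=31: ready={C,F} → run C
t=32: ready={F} → run F
t=33: ready={F} → run F
t=34: (idle)
t=35: (idle)
t=36: (idle)
t=37: (idle)
t=38: (idle)
t=39: (idle)

running at tick 25 = E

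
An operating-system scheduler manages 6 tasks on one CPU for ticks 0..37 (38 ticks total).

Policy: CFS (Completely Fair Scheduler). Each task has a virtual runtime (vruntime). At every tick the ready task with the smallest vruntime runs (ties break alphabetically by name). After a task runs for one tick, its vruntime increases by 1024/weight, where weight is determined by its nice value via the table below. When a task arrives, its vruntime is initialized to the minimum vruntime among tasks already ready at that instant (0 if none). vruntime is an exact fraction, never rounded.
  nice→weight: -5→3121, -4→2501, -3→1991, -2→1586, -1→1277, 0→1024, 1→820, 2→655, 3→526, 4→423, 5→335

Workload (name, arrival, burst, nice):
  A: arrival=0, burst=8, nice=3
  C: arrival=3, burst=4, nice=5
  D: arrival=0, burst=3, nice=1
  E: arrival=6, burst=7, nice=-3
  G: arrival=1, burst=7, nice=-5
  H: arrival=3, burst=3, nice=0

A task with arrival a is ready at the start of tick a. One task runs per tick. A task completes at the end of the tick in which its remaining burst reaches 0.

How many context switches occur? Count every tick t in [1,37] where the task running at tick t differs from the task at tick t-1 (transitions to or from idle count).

context switches = 27

t=0: vr[A=0 D=0] → run A
t=1: vr[A=512/263 D=0 G=0] → run D
t=2: vr[A=512/263 D=256/205 G=0] → run G
t=3: vr[A=512/263 C=1024/3121 D=256/205 G=1024/3121 H=1024/3121] → run C
t=4: vr[A=512/263 C=3538944/1045535 D=256/205 G=1024/3121 H=1024/3121] → run G
t=5: vr[A=512/263 C=3538944/1045535 D=256/205 G=2048/3121 H=1024/3121] → run H
t=6: vr[A=512/263 C=3538944/1045535 D=256/205 E=2048/3121 G=2048/3121 H=4145/3121] → run E
t=7: vr[A=512/263 C=3538944/1045535 D=256/205 E=7273472/6213911 G=2048/3121 H=4145/3121] → run G
t=8: vr[A=512/263 C=3538944/1045535 D=256/205 E=7273472/6213911 G=3072/3121 H=4145/3121] → run G
t=9: vr[A=512/263 C=3538944/1045535 D=256/205 E=7273472/6213911 G=4096/3121 H=4145/3121] → run E
t=10: vr[A=512/263 C=3538944/1045535 D=256/205 E=10469376/6213911 G=4096/3121 H=4145/3121] → run D
t=11: vr[A=512/263 C=3538944/1045535 D=512/205 E=10469376/6213911 G=4096/3121 H=4145/3121] → run G
t=12: vr[A=512/263 C=3538944/1045535 D=512/205 E=10469376/6213911 G=5120/3121 H=4145/3121] → run H
t=13: vr[A=512/263 C=3538944/1045535 D=512/205 E=10469376/6213911 G=5120/3121 H=7266/3121] → run G
t=14: vr[A=512/263 C=3538944/1045535 D=512/205 E=10469376/6213911 G=6144/3121 H=7266/3121] → run E
t=15: vr[A=512/263 C=3538944/1045535 D=512/205 E=13665280/6213911 G=6144/3121 H=7266/3121] → run A
t=16: vr[A=1024/263 C=3538944/1045535 D=512/205 E=13665280/6213911 G=6144/3121 H=7266/3121] → run G
t=17: vr[A=1024/263 C=3538944/1045535 D=512/205 E=13665280/6213911 H=7266/3121] → run E
t=18: vr[A=1024/263 C=3538944/1045535 D=512/205 E=16861184/6213911 H=7266/3121] → run H
t=19: vr[A=1024/263 C=3538944/1045535 D=512/205 E=16861184/6213911] → run D
t=20: vr[A=1024/263 C=3538944/1045535 E=16861184/6213911] → run E
t=21: vr[A=1024/263 C=3538944/1045535 E=20057088/6213911] → run E
t=22: vr[A=1024/263 C=3538944/1045535 E=23252992/6213911] → run C
t=23: vr[A=1024/263 C=6734848/1045535 E=23252992/6213911] → run E
t=24: vr[A=1024/263 C=6734848/1045535] → run A
t=25: vr[A=1536/263 C=6734848/1045535] → run A
t=26: vr[A=2048/263 C=6734848/1045535] → run C
t=27: vr[A=2048/263 C=9930752/1045535] → run A
t=28: vr[A=2560/263 C=9930752/1045535] → run C
t=29: vr[A=2560/263] → run A
t=30: vr[A=3072/263] → run A
t=31: vr[A=3584/263] → run A
t=32: (idle)
t=33: (idle)
t=34: (idle)
t=35: (idle)
t=36: (idle)
t=37: (idle)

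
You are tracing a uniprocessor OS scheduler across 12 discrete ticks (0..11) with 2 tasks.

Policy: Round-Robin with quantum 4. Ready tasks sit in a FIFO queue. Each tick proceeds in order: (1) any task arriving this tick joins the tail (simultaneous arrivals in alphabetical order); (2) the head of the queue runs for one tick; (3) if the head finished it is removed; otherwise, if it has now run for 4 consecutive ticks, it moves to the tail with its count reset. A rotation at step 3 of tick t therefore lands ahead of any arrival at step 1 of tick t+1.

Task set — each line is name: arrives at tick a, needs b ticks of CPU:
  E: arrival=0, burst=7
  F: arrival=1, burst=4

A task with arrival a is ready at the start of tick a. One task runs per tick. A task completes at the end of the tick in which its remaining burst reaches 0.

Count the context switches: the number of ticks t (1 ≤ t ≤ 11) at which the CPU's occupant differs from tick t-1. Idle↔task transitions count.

t=0: queue=[E] q_used=0 → run E
t=1: queue=[E,F] q_used=1 → run E
t=2: queue=[E,F] q_used=2 → run E
t=3: queue=[E,F] q_used=3 → run E
t=4: queue=[F,E] q_used=0 → run F
t=5: queue=[F,E] q_used=1 → run F
t=6: queue=[F,E] q_used=2 → run F
t=7: queue=[F,E] q_used=3 → run F
t=8: queue=[E] q_used=0 → run E
t=9: queue=[E] q_used=1 → run E
t=10: queue=[E] q_used=2 → run E
t=11: (idle)

context switches = 3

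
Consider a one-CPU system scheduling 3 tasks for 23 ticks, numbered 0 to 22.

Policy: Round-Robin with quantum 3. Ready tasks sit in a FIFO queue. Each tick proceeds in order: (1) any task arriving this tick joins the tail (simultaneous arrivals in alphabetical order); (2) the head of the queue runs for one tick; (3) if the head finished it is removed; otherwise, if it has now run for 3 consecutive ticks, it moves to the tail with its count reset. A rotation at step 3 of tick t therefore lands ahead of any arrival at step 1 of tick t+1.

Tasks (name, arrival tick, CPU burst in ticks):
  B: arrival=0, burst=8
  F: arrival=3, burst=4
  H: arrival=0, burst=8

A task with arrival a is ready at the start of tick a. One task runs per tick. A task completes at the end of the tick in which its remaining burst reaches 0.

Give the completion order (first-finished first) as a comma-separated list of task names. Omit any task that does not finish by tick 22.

t=0: queue=[B,H] q_used=0 → run B
t=1: queue=[B,H] q_used=1 → run B
t=2: queue=[B,H] q_used=2 → run B
t=3: queue=[H,B,F] q_used=0 → run H
t=4: queue=[H,B,F] q_used=1 → run H
t=5: queue=[H,B,F] q_used=2 → run H
t=6: queue=[B,F,H] q_used=0 → run B
t=7: queue=[B,F,H] q_used=1 → run B
t=8: queue=[B,F,H] q_used=2 → run B
t=9: queue=[F,H,B] q_used=0 → run F
t=10: queue=[F,H,B] q_used=1 → run F
t=11: queue=[F,H,B] q_used=2 → run F
t=12: queue=[H,B,F] q_used=0 → run H
t=13: queue=[H,B,F] q_used=1 → run H
t=14: queue=[H,B,F] q_used=2 → run H
t=15: queue=[B,F,H] q_used=0 → run B
t=16: queue=[B,F,H] q_used=1 → run B
t=17: queue=[F,H] q_used=0 → run F
t=18: queue=[H] q_used=0 → run H
t=19: queue=[H] q_used=1 → run H
t=20: (idle)
t=21: (idle)
t=22: (idle)

completion order = B, F, H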